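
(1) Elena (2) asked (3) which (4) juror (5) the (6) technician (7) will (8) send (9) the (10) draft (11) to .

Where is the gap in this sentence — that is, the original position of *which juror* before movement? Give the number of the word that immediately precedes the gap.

Underlying clause: The technician will send the draft to which juror.
The filler 'which juror' is interpreted as the object of the preposition 'to' (recipient of 'send'). Wh-movement fronts it, leaving a gap right after 'to':
Elena asked which juror the technician will send the draft to ___.
'to' is word 11.

11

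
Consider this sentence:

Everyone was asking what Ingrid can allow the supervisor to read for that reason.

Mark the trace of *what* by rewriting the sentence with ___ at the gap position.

Everyone was asking what Ingrid can allow the supervisor to read ___ for that reason.

In situ: Ingrid can allow the supervisor to read what for that reason.
'what' is the direct object of 'read'. The gap is right after 'read'.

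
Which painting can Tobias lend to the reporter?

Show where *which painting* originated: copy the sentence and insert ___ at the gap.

Before movement: Tobias can lend which painting to the reporter.
'which painting' functions as the direct object of 'lend'. The gap is right after 'lend'.

Which painting can Tobias lend ___ to the reporter?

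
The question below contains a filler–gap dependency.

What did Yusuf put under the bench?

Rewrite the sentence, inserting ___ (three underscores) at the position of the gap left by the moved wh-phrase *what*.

Pre-movement form: Yusuf did put what under the bench.
'what' is the direct object of 'put'. The gap is right after 'put'.

What did Yusuf put ___ under the bench?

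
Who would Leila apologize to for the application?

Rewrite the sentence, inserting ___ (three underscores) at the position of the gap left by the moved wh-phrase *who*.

Pre-movement form: Leila would apologize to who for the application.
The filler 'who' is interpreted as the object of the preposition 'to'. The gap is right after 'to'.

Who would Leila apologize to ___ for the application?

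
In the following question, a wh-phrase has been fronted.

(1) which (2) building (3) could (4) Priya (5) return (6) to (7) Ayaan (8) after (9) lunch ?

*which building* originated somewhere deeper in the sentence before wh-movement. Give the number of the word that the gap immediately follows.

In situ: Priya could return which building to Ayaan after lunch.
The filler 'which building' is interpreted as the direct object of 'return'. Fronting leaves a gap immediately after 'return':
Which building could Priya return ___ to Ayaan after lunch?
'return' is word 5.

5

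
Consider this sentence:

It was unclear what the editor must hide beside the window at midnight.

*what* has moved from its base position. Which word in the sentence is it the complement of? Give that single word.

hide

Before movement: The editor must hide what beside the window at midnight.
The filler 'what' is interpreted as the direct object of 'hide'. Fronting leaves a gap immediately after 'hide':
It was unclear what the editor must hide ___ beside the window at midnight.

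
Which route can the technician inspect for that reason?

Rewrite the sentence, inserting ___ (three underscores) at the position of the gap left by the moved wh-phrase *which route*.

In situ: The technician can inspect which route for that reason.
'which route' functions as the direct object of 'inspect'. The gap is right after 'inspect'.

Which route can the technician inspect ___ for that reason?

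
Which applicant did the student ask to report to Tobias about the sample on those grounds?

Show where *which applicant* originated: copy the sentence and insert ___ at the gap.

Underlying clause: The student did ask which applicant to report to Tobias about the sample on those grounds.
'which applicant' functions as the direct object of 'ask'. The gap is right after 'ask'.

Which applicant did the student ask ___ to report to Tobias about the sample on those grounds?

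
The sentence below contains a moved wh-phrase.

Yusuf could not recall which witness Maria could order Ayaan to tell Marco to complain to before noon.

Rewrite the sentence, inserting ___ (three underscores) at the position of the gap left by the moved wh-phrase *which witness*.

Yusuf could not recall which witness Maria could order Ayaan to tell Marco to complain to ___ before noon.

In situ: Maria could order Ayaan to tell Marco to complain to which witness before noon.
The filler 'which witness' is interpreted as the object of the preposition 'to'. The gap is right after 'to'.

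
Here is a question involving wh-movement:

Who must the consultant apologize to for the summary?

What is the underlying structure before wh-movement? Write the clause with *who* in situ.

'who' is the object of the preposition 'to'. Fronting leaves a gap immediately after 'to':
Who must the consultant apologize to ___ for the summary?

The consultant must apologize to who for the summary.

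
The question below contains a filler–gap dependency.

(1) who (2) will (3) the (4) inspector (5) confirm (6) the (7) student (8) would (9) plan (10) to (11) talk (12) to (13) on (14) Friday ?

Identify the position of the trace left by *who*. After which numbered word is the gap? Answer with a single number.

12

Before movement: The inspector will confirm the student would plan to talk to who on Friday.
'who' functions as the object of the preposition 'to'. It moves to the left edge, and the trace sits right after 'to':
Who will the inspector confirm the student would plan to talk to ___ on Friday?
'to' is word 12.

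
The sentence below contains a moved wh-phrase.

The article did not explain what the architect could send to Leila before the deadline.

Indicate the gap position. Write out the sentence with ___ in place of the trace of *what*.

The article did not explain what the architect could send ___ to Leila before the deadline.

In situ: The architect could send what to Leila before the deadline.
'what' functions as the direct object of 'send'. The gap is right after 'send'.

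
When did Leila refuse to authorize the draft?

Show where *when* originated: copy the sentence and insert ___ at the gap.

When did Leila refuse to authorize the draft ___?

Before movement: Leila did refuse to authorize the draft when.
The filler 'when' is interpreted as the temporal adjunct. The gap is right after 'draft'.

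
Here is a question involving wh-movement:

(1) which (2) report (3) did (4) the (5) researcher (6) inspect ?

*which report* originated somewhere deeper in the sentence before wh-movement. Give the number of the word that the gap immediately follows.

Underlying clause: The researcher did inspect which report.
'which report' is the direct object of 'inspect'. It moves to the left edge, and the trace sits right after 'inspect':
Which report did the researcher inspect ___?
'inspect' is word 6.

6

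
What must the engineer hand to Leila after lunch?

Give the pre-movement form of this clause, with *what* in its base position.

The engineer must hand what to Leila after lunch.

'what' functions as the direct object of 'hand'. Fronting leaves a gap immediately after 'hand':
What must the engineer hand ___ to Leila after lunch?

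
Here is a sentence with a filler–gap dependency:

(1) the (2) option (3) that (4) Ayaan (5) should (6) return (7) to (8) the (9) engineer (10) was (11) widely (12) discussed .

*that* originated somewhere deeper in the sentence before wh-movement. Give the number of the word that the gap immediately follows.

6

The filler 'that' is interpreted as the direct object of 'return'. It moves to the left edge, and the trace sits right after 'return':
The option that Ayaan should return ___ to the engineer was widely discussed.
'return' is word 6.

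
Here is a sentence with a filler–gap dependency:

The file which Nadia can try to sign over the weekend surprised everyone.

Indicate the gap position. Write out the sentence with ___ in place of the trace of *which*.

The file which Nadia can try to sign ___ over the weekend surprised everyone.

'which' is the direct object of 'sign'. The gap is right after 'sign'.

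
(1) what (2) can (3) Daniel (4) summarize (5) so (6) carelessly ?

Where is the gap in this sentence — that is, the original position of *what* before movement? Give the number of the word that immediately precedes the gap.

4

In situ: Daniel can summarize what so carelessly.
'what' is the direct object of 'summarize'. Fronting leaves a gap immediately after 'summarize':
What can Daniel summarize ___ so carelessly?
'summarize' is word 4.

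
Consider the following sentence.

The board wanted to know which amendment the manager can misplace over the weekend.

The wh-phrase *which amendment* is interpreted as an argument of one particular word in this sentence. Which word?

Underlying clause: The manager can misplace which amendment over the weekend.
'which amendment' is the direct object of 'misplace'. Fronting leaves a gap immediately after 'misplace':
The board wanted to know which amendment the manager can misplace ___ over the weekend.

misplace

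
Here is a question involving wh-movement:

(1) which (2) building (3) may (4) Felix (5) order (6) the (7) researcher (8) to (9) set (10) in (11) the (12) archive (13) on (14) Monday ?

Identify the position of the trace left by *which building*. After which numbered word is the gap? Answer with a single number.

Underlying clause: Felix may order the researcher to set which building in the archive on Monday.
'which building' is the direct object of 'set'. Fronting leaves a gap immediately after 'set':
Which building may Felix order the researcher to set ___ in the archive on Monday?
'set' is word 9.

9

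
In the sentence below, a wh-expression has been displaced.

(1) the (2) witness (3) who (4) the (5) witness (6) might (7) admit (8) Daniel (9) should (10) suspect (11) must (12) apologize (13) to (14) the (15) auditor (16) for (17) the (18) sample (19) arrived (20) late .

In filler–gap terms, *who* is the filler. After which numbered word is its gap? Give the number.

10

'who' is the subject of the clause embedded under 'suspect'. It moves to the left edge, and the trace sits right after 'suspect':
The witness who the witness might admit Daniel should suspect ___ must apologize to the auditor for the sample arrived late.
'suspect' is word 10.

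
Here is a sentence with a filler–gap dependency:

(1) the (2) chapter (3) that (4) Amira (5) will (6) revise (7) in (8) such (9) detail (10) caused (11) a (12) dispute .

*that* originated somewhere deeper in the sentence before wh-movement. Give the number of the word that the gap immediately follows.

'that' functions as the direct object of 'revise'. Wh-movement fronts it, leaving a gap right after 'revise':
The chapter that Amira will revise ___ in such detail caused a dispute.
'revise' is word 6.

6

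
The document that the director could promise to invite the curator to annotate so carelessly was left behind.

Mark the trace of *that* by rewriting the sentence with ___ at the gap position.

'that' functions as the direct object of 'annotate'. The gap is right after 'annotate'.

The document that the director could promise to invite the curator to annotate ___ so carelessly was left behind.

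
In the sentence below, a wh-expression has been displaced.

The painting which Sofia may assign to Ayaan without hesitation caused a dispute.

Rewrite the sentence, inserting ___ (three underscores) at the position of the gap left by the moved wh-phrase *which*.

'which' functions as the direct object of 'assign'. The gap is right after 'assign'.

The painting which Sofia may assign ___ to Ayaan without hesitation caused a dispute.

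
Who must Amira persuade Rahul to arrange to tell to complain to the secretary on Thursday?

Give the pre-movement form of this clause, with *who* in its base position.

Amira must persuade Rahul to arrange to tell who to complain to the secretary on Thursday.

'who' is the direct object of 'tell'. It moves to the left edge, and the trace sits right after 'tell':
Who must Amira persuade Rahul to arrange to tell ___ to complain to the secretary on Thursday?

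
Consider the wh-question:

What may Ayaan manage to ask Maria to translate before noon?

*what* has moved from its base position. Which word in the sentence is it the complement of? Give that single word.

Underlying clause: Ayaan may manage to ask Maria to translate what before noon.
'what' functions as the direct object of 'translate'. It moves to the left edge, and the trace sits right after 'translate':
What may Ayaan manage to ask Maria to translate ___ before noon?

translate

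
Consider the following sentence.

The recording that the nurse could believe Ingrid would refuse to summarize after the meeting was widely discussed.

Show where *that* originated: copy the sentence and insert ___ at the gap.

The filler 'that' is interpreted as the direct object of 'summarize'. The gap is right after 'summarize'.

The recording that the nurse could believe Ingrid would refuse to summarize ___ after the meeting was widely discussed.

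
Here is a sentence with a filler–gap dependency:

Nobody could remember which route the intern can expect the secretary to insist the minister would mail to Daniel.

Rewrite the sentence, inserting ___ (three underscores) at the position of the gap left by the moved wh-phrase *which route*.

Nobody could remember which route the intern can expect the secretary to insist the minister would mail ___ to Daniel.

Before movement: The intern can expect the secretary to insist the minister would mail which route to Daniel.
The filler 'which route' is interpreted as the direct object of 'mail'. The gap is right after 'mail'.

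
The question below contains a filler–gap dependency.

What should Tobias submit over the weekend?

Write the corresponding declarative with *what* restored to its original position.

Tobias should submit what over the weekend.

The filler 'what' is interpreted as the direct object of 'submit'. Fronting leaves a gap immediately after 'submit':
What should Tobias submit ___ over the weekend?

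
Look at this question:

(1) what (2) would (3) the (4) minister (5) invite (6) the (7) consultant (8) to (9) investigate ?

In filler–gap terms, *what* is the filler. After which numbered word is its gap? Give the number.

Underlying clause: The minister would invite the consultant to investigate what.
'what' is the direct object of 'investigate'. Fronting leaves a gap immediately after 'investigate':
What would the minister invite the consultant to investigate ___?
'investigate' is word 9.

9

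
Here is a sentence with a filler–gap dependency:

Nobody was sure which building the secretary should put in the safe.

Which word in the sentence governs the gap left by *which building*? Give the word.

put

In situ: The secretary should put which building in the safe.
'which building' functions as the direct object of 'put'. It moves to the left edge, and the trace sits right after 'put':
Nobody was sure which building the secretary should put ___ in the safe.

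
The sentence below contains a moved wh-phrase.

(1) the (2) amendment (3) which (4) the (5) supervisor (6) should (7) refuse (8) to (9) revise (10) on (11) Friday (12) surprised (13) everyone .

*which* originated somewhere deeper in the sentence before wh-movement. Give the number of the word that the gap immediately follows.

9

'which' functions as the direct object of 'revise'. Fronting leaves a gap immediately after 'revise':
The amendment which the supervisor should refuse to revise ___ on Friday surprised everyone.
'revise' is word 9.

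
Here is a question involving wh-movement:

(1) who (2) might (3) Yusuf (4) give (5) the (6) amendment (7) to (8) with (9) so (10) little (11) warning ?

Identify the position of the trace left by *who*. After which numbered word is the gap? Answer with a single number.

Pre-movement form: Yusuf might give the amendment to who with so little warning.
The filler 'who' is interpreted as the object of the preposition 'to' (recipient of 'give'). Wh-movement fronts it, leaving a gap right after 'to':
Who might Yusuf give the amendment to ___ with so little warning?
'to' is word 7.

7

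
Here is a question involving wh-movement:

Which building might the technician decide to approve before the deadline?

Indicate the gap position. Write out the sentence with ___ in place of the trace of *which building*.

Which building might the technician decide to approve ___ before the deadline?

Before movement: The technician might decide to approve which building before the deadline.
'which building' functions as the direct object of 'approve'. The gap is right after 'approve'.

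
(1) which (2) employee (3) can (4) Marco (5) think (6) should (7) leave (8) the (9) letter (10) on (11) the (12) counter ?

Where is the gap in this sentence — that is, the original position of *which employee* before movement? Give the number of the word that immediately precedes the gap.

In situ: Marco can think which employee should leave the letter on the counter.
'which employee' functions as the subject of the clause embedded under 'think'. Fronting leaves a gap immediately after 'think':
Which employee can Marco think ___ should leave the letter on the counter?
'think' is word 5.

5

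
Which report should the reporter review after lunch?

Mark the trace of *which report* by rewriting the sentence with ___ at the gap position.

Which report should the reporter review ___ after lunch?

Underlying clause: The reporter should review which report after lunch.
'which report' is the direct object of 'review'. The gap is right after 'review'.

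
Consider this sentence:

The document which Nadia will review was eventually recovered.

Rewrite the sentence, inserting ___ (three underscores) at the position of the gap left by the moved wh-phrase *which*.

The document which Nadia will review ___ was eventually recovered.

'which' is the direct object of 'review'. The gap is right after 'review'.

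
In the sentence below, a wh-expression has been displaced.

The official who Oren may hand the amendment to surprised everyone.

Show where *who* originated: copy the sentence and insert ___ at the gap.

The official who Oren may hand the amendment to ___ surprised everyone.

The filler 'who' is interpreted as the object of the preposition 'to' (recipient of 'hand'). The gap is right after 'to'.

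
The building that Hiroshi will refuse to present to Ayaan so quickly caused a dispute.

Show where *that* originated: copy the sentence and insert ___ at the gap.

The building that Hiroshi will refuse to present ___ to Ayaan so quickly caused a dispute.

The filler 'that' is interpreted as the direct object of 'present'. The gap is right after 'present'.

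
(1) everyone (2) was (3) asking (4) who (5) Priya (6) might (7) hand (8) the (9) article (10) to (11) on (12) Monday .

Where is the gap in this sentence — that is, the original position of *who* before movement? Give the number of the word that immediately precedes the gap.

Underlying clause: Priya might hand the article to who on Monday.
The filler 'who' is interpreted as the object of the preposition 'to' (recipient of 'hand'). Fronting leaves a gap immediately after 'to':
Everyone was asking who Priya might hand the article to ___ on Monday.
'to' is word 10.

10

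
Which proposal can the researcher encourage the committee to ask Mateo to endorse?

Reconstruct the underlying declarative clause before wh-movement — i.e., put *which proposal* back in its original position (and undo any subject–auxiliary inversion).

'which proposal' is the direct object of 'endorse'. Fronting leaves a gap immediately after 'endorse':
Which proposal can the researcher encourage the committee to ask Mateo to endorse ___?

The researcher can encourage the committee to ask Mateo to endorse which proposal.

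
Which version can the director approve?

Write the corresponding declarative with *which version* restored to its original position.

The director can approve which version.

'which version' is the direct object of 'approve'. Fronting leaves a gap immediately after 'approve':
Which version can the director approve ___?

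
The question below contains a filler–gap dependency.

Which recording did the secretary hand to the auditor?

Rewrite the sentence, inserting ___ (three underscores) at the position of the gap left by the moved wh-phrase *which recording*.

Which recording did the secretary hand ___ to the auditor?

Underlying clause: The secretary did hand which recording to the auditor.
'which recording' is the direct object of 'hand'. The gap is right after 'hand'.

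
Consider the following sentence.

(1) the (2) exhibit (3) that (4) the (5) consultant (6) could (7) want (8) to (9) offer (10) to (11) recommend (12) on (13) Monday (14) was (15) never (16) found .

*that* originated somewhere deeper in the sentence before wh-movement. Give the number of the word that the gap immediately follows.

11

'that' functions as the direct object of 'recommend'. Fronting leaves a gap immediately after 'recommend':
The exhibit that the consultant could want to offer to recommend ___ on Monday was never found.
'recommend' is word 11.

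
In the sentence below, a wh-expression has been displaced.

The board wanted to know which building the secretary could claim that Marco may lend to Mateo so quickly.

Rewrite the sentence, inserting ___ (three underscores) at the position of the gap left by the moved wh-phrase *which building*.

In situ: The secretary could claim that Marco may lend which building to Mateo so quickly.
The filler 'which building' is interpreted as the direct object of 'lend'. The gap is right after 'lend'.

The board wanted to know which building the secretary could claim that Marco may lend ___ to Mateo so quickly.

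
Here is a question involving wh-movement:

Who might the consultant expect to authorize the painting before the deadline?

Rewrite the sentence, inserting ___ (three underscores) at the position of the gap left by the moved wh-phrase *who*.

Underlying clause: The consultant might expect who to authorize the painting before the deadline.
The filler 'who' is interpreted as the direct object of 'expect'. The gap is right after 'expect'.

Who might the consultant expect ___ to authorize the painting before the deadline?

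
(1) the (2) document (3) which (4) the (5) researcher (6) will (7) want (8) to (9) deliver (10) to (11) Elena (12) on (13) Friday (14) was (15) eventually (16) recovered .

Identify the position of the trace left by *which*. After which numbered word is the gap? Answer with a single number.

The filler 'which' is interpreted as the direct object of 'deliver'. It moves to the left edge, and the trace sits right after 'deliver':
The document which the researcher will want to deliver ___ to Elena on Friday was eventually recovered.
'deliver' is word 9.

9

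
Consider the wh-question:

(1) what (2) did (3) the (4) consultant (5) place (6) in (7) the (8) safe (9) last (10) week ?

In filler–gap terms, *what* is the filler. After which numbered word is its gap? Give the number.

Before movement: The consultant did place what in the safe last week.
'what' functions as the direct object of 'place'. Wh-movement fronts it, leaving a gap right after 'place':
What did the consultant place ___ in the safe last week?
'place' is word 5.

5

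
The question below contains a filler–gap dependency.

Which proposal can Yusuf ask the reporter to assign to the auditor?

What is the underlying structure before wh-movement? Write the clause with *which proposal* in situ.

The filler 'which proposal' is interpreted as the direct object of 'assign'. It moves to the left edge, and the trace sits right after 'assign':
Which proposal can Yusuf ask the reporter to assign ___ to the auditor?

Yusuf can ask the reporter to assign which proposal to the auditor.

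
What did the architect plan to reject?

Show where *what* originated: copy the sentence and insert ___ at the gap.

Pre-movement form: The architect did plan to reject what.
The filler 'what' is interpreted as the direct object of 'reject'. The gap is right after 'reject'.

What did the architect plan to reject ___?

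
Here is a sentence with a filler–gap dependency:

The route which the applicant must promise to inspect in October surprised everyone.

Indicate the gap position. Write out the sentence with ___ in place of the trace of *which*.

The route which the applicant must promise to inspect ___ in October surprised everyone.

'which' functions as the direct object of 'inspect'. The gap is right after 'inspect'.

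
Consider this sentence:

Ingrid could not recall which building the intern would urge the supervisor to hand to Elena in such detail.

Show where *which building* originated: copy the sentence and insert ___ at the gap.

Underlying clause: The intern would urge the supervisor to hand which building to Elena in such detail.
The filler 'which building' is interpreted as the direct object of 'hand'. The gap is right after 'hand'.

Ingrid could not recall which building the intern would urge the supervisor to hand ___ to Elena in such detail.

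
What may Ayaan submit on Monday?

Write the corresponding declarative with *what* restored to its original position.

Ayaan may submit what on Monday.

'what' functions as the direct object of 'submit'. Fronting leaves a gap immediately after 'submit':
What may Ayaan submit ___ on Monday?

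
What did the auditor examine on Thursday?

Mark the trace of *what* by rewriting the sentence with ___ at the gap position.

In situ: The auditor did examine what on Thursday.
The filler 'what' is interpreted as the direct object of 'examine'. The gap is right after 'examine'.

What did the auditor examine ___ on Thursday?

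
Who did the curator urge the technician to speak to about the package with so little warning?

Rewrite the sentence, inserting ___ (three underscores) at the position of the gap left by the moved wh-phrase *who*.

Who did the curator urge the technician to speak to ___ about the package with so little warning?

Pre-movement form: The curator did urge the technician to speak to who about the package with so little warning.
'who' functions as the object of the preposition 'to'. The gap is right after 'to'.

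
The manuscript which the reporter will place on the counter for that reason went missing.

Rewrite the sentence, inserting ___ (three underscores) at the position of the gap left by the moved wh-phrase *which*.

'which' is the direct object of 'place'. The gap is right after 'place'.

The manuscript which the reporter will place ___ on the counter for that reason went missing.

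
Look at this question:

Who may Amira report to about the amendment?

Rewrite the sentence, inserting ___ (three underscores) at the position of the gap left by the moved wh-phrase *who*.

Who may Amira report to ___ about the amendment?

In situ: Amira may report to who about the amendment.
'who' functions as the object of the preposition 'to'. The gap is right after 'to'.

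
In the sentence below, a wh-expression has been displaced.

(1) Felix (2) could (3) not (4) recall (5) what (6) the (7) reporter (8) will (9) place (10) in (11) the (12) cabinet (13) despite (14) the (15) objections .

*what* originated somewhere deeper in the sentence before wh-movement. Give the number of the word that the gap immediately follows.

9

Before movement: The reporter will place what in the cabinet despite the objections.
'what' is the direct object of 'place'. Fronting leaves a gap immediately after 'place':
Felix could not recall what the reporter will place ___ in the cabinet despite the objections.
'place' is word 9.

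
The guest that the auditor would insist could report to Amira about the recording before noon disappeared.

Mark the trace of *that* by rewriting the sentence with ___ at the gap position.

The guest that the auditor would insist ___ could report to Amira about the recording before noon disappeared.

'that' is the subject of the clause embedded under 'insist'. The gap is right after 'insist'.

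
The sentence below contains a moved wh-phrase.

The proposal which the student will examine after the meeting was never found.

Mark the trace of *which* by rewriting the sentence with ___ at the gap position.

The filler 'which' is interpreted as the direct object of 'examine'. The gap is right after 'examine'.

The proposal which the student will examine ___ after the meeting was never found.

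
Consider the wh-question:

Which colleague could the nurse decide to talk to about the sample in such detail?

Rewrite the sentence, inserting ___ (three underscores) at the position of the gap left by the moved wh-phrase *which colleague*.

Which colleague could the nurse decide to talk to ___ about the sample in such detail?

Before movement: The nurse could decide to talk to which colleague about the sample in such detail.
'which colleague' functions as the object of the preposition 'to'. The gap is right after 'to'.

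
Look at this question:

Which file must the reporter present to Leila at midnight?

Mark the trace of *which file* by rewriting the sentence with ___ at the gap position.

Before movement: The reporter must present which file to Leila at midnight.
The filler 'which file' is interpreted as the direct object of 'present'. The gap is right after 'present'.

Which file must the reporter present ___ to Leila at midnight?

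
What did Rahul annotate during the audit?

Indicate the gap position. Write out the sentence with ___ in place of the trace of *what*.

In situ: Rahul did annotate what during the audit.
'what' functions as the direct object of 'annotate'. The gap is right after 'annotate'.

What did Rahul annotate ___ during the audit?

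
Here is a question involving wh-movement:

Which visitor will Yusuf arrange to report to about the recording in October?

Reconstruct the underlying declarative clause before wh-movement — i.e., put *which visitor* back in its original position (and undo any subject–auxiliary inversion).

The filler 'which visitor' is interpreted as the object of the preposition 'to'. Wh-movement fronts it, leaving a gap right after 'to':
Which visitor will Yusuf arrange to report to ___ about the recording in October?

Yusuf will arrange to report to which visitor about the recording in October.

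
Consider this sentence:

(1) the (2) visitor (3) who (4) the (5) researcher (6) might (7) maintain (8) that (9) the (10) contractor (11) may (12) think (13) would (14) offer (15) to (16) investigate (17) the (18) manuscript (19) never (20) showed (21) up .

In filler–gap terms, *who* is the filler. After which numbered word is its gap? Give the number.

'who' is the subject of the clause embedded under 'think'. It moves to the left edge, and the trace sits right after 'think':
The visitor who the researcher might maintain that the contractor may think ___ would offer to investigate the manuscript never showed up.
'think' is word 12.

12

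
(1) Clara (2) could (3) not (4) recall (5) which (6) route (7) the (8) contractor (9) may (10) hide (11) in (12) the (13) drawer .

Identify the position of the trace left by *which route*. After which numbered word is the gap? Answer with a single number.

Pre-movement form: The contractor may hide which route in the drawer.
'which route' functions as the direct object of 'hide'. Fronting leaves a gap immediately after 'hide':
Clara could not recall which route the contractor may hide ___ in the drawer.
'hide' is word 10.

10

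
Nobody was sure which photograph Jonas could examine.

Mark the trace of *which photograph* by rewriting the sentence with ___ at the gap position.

Nobody was sure which photograph Jonas could examine ___.

Before movement: Jonas could examine which photograph.
'which photograph' is the direct object of 'examine'. The gap is right after 'examine'.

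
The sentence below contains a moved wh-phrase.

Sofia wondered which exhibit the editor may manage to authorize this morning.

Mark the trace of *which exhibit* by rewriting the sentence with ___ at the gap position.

Pre-movement form: The editor may manage to authorize which exhibit this morning.
'which exhibit' functions as the direct object of 'authorize'. The gap is right after 'authorize'.

Sofia wondered which exhibit the editor may manage to authorize ___ this morning.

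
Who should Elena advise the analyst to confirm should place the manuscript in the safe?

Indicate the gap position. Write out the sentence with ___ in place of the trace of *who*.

Who should Elena advise the analyst to confirm ___ should place the manuscript in the safe?

Pre-movement form: Elena should advise the analyst to confirm who should place the manuscript in the safe.
The filler 'who' is interpreted as the subject of the clause embedded under 'confirm'. The gap is right after 'confirm'.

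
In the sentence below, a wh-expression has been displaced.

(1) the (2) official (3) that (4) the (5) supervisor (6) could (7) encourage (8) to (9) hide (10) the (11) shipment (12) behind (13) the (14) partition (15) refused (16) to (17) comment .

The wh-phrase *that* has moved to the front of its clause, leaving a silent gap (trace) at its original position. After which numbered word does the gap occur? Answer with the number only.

7

'that' is the direct object of 'encourage'. Wh-movement fronts it, leaving a gap right after 'encourage':
The official that the supervisor could encourage ___ to hide the shipment behind the partition refused to comment.
'encourage' is word 7.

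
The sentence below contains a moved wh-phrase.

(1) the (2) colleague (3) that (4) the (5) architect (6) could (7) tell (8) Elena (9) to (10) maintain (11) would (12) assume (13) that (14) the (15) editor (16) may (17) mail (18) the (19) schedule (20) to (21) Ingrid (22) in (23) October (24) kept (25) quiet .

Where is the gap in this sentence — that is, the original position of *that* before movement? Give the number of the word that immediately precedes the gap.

10

'that' is the subject of the clause embedded under 'maintain'. Wh-movement fronts it, leaving a gap right after 'maintain':
The colleague that the architect could tell Elena to maintain ___ would assume that the editor may mail the schedule to Ingrid in October kept quiet.
'maintain' is word 10.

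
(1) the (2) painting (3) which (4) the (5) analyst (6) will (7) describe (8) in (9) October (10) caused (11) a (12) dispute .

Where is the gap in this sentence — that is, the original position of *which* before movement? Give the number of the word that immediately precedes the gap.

'which' functions as the direct object of 'describe'. Wh-movement fronts it, leaving a gap right after 'describe':
The painting which the analyst will describe ___ in October caused a dispute.
'describe' is word 7.

7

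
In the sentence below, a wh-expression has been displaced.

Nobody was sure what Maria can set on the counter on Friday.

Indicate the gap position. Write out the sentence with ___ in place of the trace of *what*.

In situ: Maria can set what on the counter on Friday.
'what' functions as the direct object of 'set'. The gap is right after 'set'.

Nobody was sure what Maria can set ___ on the counter on Friday.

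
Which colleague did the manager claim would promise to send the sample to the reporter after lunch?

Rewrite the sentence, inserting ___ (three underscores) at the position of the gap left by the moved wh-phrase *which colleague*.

Which colleague did the manager claim ___ would promise to send the sample to the reporter after lunch?

Pre-movement form: The manager did claim which colleague would promise to send the sample to the reporter after lunch.
'which colleague' functions as the subject of the clause embedded under 'claim'. The gap is right after 'claim'.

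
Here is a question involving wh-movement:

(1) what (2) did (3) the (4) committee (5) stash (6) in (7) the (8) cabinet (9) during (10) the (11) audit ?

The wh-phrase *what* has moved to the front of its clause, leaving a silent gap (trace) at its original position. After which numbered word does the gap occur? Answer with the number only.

Before movement: The committee did stash what in the cabinet during the audit.
'what' is the direct object of 'stash'. Fronting leaves a gap immediately after 'stash':
What did the committee stash ___ in the cabinet during the audit?
'stash' is word 5.

5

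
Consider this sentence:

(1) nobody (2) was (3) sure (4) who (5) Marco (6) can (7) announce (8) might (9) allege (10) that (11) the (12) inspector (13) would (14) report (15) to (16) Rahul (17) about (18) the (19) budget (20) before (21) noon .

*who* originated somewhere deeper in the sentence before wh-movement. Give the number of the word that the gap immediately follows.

7

Pre-movement form: Marco can announce who might allege that the inspector would report to Rahul about the budget before noon.
The filler 'who' is interpreted as the subject of the clause embedded under 'announce'. Fronting leaves a gap immediately after 'announce':
Nobody was sure who Marco can announce ___ might allege that the inspector would report to Rahul about the budget before noon.
'announce' is word 7.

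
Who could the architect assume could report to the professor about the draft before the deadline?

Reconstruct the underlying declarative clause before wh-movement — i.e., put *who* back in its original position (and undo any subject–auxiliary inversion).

The architect could assume who could report to the professor about the draft before the deadline.

The filler 'who' is interpreted as the subject of the clause embedded under 'assume'. It moves to the left edge, and the trace sits right after 'assume':
Who could the architect assume ___ could report to the professor about the draft before the deadline?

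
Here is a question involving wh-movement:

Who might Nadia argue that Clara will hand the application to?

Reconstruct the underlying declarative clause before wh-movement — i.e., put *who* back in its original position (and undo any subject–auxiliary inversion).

'who' functions as the object of the preposition 'to' (recipient of 'hand'). Fronting leaves a gap immediately after 'to':
Who might Nadia argue that Clara will hand the application to ___?

Nadia might argue that Clara will hand the application to who.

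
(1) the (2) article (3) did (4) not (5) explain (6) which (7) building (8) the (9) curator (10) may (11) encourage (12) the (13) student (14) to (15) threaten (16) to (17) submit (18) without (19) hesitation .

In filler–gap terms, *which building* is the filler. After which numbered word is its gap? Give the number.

Pre-movement form: The curator may encourage the student to threaten to submit which building without hesitation.
The filler 'which building' is interpreted as the direct object of 'submit'. It moves to the left edge, and the trace sits right after 'submit':
The article did not explain which building the curator may encourage the student to threaten to submit ___ without hesitation.
'submit' is word 17.

17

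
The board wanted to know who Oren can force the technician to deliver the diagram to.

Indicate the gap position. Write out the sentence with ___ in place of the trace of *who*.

The board wanted to know who Oren can force the technician to deliver the diagram to ___.

Before movement: Oren can force the technician to deliver the diagram to who.
'who' is the object of the preposition 'to' (recipient of 'deliver'). The gap is right after 'to'.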